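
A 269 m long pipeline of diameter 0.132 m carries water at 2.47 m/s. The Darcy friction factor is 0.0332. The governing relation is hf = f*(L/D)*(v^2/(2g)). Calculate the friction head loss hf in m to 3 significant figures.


hf = 0.0332 * (269/0.132) * (2.47^2 / (2*9.81))
hf = 21.0 m
Therefore the friction head loss hf = 21.0 m.


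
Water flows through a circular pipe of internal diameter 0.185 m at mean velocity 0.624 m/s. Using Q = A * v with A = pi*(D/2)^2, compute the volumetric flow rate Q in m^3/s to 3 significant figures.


A = pi*(0.185/2)^2 = 0.026880 m^2
Q = 0.026880 * 0.624 = 0.0168 m^3/s
Therefore the volumetric flow rate Q = 0.0168 m^3/s.


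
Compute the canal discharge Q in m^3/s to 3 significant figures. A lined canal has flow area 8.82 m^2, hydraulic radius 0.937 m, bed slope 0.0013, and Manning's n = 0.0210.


Approach: apply Manning's equation, Q = (1/n)*A*R^(2/3)*S^(1/2).
Q = (1/0.0210) * 8.82 * 0.937^(2/3) * 0.0013^(1/2) = 14.5 m^3/s
Therefore the canal discharge Q = 14.5 m^3/s.


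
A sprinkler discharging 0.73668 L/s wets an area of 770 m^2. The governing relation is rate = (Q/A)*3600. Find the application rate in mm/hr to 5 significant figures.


rate = (0.73668 / 770) * 3600 = 3.4442 mm/hr
Therefore the application rate = 3.4442 mm/hr.


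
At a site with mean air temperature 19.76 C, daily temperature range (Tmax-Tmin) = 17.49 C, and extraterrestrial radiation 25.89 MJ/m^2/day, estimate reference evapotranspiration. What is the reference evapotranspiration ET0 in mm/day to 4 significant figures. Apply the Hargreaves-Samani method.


Approach: apply the Hargreaves-Samani method, ET0 = 0.0023*(Tmean+17.8)*sqrt(Tmax-Tmin)*0.408*Ra.
ET0 = 0.0023*(19.76+17.8)*sqrt(17.49)*0.408*25.89 = 3.816 mm/day
Therefore the reference evapotranspiration ET0 = 3.816 mm/day.


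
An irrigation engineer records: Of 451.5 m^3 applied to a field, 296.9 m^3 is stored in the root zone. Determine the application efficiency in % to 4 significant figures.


Approach: apply the application efficiency ratio, Ea = (stored/applied)*100.
Ea = (296.9/451.5)*100 = 65.76 %
Therefore the application efficiency = 65.76 %.


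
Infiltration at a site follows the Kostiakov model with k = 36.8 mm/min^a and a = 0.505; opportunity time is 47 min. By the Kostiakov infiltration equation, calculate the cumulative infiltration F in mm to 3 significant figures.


Approach: apply the Kostiakov infiltration equation, F = k*t^a.
F = 36.8 * 47^0.505 = 257 mm
Therefore the cumulative infiltration F = 257 mm.


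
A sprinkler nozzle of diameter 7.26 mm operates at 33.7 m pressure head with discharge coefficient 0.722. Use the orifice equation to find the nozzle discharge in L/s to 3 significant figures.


Approach: apply the orifice equation, Q = Cd*A*sqrt(2*g*h), A = pi*(d/2)^2.
A = pi*(7.26e-3/2)^2 = 4.1396e-05 m^2
Q = 0.722 * 4.1396e-05 * sqrt(2*9.81*33.7) * 1000 = 0.769 L/s
Therefore the nozzle discharge = 0.769 L/s.


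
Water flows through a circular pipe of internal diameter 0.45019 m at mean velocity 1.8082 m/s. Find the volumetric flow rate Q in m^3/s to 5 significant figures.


Approach: apply the continuity equation for pipe flow, Q = A * v with A = pi*(D/2)^2.
A = pi*(0.45019/2)^2 = 0.1591775 m^2
Q = 0.1591775 * 1.8082 = 0.28782 m^3/s
Therefore the volumetric flow rate Q = 0.28782 m^3/s.


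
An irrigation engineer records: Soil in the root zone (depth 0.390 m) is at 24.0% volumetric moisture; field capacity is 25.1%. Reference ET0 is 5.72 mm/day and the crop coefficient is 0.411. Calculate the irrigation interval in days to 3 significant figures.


Approach: apply soil-water budget scheduling, SMD = (FC-theta)/100*depth*1000; ETc = ET0*Kc; interval = SMD/ETc.
Step 1 — soil moisture deficit:
  SMD = (25.1 - 24.0)/100 * 0.390 * 1000 = 4.2900 mm
Step 2 — daily crop ET (ETc = ET0*Kc):
  ETc = 5.72 * 0.411 = 2.3509 mm/day
Step 3 — irrigation interval (SMD/ETc):
  interval = 4.2900 / 2.3509 = 1.82 days
Therefore the irrigation interval = 1.82 days.


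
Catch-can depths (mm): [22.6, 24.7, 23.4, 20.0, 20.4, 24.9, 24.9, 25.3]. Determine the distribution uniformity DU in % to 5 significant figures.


Approach: apply the low-quarter distribution uniformity, DU = (mean of lowest quarter of readings / overall mean)*100.
sorted lowest 2 of 8: [20.0, 20.4] -> mean = 20.20000 mm
overall mean = 23.27500 mm
DU = (20.20000/23.27500)*100 = 86.788 %
Therefore the distribution uniformity DU = 86.788 %.


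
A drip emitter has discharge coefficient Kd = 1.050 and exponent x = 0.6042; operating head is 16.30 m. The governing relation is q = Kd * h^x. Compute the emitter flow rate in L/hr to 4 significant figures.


q = 1.050 * 16.30^0.6042 = 5.670 L/hr
Therefore the emitter flow rate = 5.670 L/hr.


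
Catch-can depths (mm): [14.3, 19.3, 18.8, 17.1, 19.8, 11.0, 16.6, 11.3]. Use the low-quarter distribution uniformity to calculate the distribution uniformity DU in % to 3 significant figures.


Approach: apply the low-quarter distribution uniformity, DU = (mean of lowest quarter of readings / overall mean)*100.
sorted lowest 2 of 8: [11.0, 11.3] -> mean = 11.150 mm
overall mean = 16.025 mm
DU = (11.150/16.025)*100 = 69.6 %
Therefore the distribution uniformity DU = 69.6 %.


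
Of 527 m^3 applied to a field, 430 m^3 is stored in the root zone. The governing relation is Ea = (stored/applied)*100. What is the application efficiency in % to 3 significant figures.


Ea = (430/527)*100 = 81.6 %
Therefore the application efficiency = 81.6 %.


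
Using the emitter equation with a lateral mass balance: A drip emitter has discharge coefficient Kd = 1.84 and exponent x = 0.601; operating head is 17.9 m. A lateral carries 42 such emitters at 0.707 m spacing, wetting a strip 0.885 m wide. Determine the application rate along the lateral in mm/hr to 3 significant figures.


Approach: apply the emitter equation with a lateral mass balance, q = Kd*h^x; Q = n*q; rate = Q/(n*spacing*width).
Step 1 — single emitter flow (q = Kd*h^x):
  q = 1.84 * 17.9^0.601 = 10.418 L/hr
Step 2 — total lateral flow: Q = 42 * 10.418 = 437.55 L/hr
Step 3 — wetted area: A = 42 * 0.707 * 0.885 = 26.279 m^2
Step 4 — application rate: Q/A = 437.55/26.279 = 16.7 mm/hr
Therefore the application rate along the lateral = 16.7 mm/hr.


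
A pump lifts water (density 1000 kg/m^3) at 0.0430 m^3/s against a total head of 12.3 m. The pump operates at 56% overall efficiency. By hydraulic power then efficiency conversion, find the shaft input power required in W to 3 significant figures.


Approach: apply hydraulic power then efficiency conversion, P = rho*g*Q*H; P_in = P/eta.
Step 1 — hydraulic power (P = rho*g*Q*H):
  P = 1000 * 9.81 * 0.0430 * 12.3 = 5188.5 W
Step 2 — input power: P_in = P/eta = 5188.5 / 0.56 = 9270 W
Therefore the shaft input power required = 9270 W.


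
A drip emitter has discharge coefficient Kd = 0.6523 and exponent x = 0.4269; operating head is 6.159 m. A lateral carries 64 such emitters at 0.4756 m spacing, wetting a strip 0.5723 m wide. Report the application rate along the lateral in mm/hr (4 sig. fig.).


Approach: apply the emitter equation with a lateral mass balance, q = Kd*h^x; Q = n*q; rate = Q/(n*spacing*width).
Step 1 — single emitter flow (q = Kd*h^x):
  q = 0.6523 * 6.159^0.4269 = 1.41739 L/hr
Step 2 — total lateral flow: Q = 64 * 1.41739 = 90.7129 L/hr
Step 3 — wetted area: A = 64 * 0.4756 * 0.5723 = 17.4199 m^2
Step 4 — application rate: Q/A = 90.7129/17.4199 = 5.207 mm/hr
Therefore the application rate along the lateral = 5.207 mm/hr.


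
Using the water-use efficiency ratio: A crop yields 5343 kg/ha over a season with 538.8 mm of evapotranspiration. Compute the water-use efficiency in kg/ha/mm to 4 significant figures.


Approach: apply the water-use efficiency ratio, WUE = yield/ET.
WUE = 5343 / 538.8 = 9.916 kg/ha/mm
Therefore the water-use efficiency = 9.916 kg/ha/mm.


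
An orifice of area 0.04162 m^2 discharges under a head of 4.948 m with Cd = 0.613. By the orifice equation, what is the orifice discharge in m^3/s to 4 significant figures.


Approach: apply the orifice equation, Q = Cd*A*sqrt(2*g*h).
Q = 0.613 * 0.04162 * sqrt(2*9.81*4.948) = 0.2514 m^3/s
Therefore the orifice discharge = 0.2514 m^3/s.


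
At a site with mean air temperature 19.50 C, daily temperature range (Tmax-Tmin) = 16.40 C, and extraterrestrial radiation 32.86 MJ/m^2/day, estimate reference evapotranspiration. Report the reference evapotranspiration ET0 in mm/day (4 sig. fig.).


Approach: apply the Hargreaves-Samani method, ET0 = 0.0023*(Tmean+17.8)*sqrt(Tmax-Tmin)*0.408*Ra.
ET0 = 0.0023*(19.50+17.8)*sqrt(16.40)*0.408*32.86 = 4.658 mm/day
Therefore the reference evapotranspiration ET0 = 4.658 mm/day.


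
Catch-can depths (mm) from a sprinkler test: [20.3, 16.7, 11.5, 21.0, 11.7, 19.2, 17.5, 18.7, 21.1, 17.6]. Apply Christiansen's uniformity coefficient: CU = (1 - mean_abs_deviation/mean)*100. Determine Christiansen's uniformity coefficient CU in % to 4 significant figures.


mean = 17.5300 mm
mean |d_i - mean| = 2.54400 mm
CU = (1 - 2.54400/17.5300)*100 = 85.49 %
Therefore Christiansen's uniformity coefficient CU = 85.49 %.


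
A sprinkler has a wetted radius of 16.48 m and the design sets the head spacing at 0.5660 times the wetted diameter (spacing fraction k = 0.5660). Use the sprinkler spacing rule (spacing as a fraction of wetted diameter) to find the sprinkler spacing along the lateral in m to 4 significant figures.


Approach: apply the sprinkler spacing rule (spacing as a fraction of wetted diameter), S = k*(2*R).
S = 0.5660 * (2 * 16.48) = 18.66 m
Therefore the sprinkler spacing along the lateral = 18.66 m.


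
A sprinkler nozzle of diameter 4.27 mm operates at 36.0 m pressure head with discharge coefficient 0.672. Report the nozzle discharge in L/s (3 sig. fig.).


Approach: apply the orifice equation, Q = Cd*A*sqrt(2*g*h), A = pi*(d/2)^2.
A = pi*(4.27e-3/2)^2 = 1.4320e-05 m^2
Q = 0.672 * 1.4320e-05 * sqrt(2*9.81*36.0) * 1000 = 0.256 L/s
Therefore the nozzle discharge = 0.256 L/s.


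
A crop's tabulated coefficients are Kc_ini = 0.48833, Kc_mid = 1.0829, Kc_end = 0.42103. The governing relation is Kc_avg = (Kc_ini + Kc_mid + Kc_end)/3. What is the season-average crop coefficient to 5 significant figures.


Kc_avg = (0.48833 + 1.0829 + 0.42103)/3 = 0.66409
Therefore the season-average crop coefficient = 0.66409.


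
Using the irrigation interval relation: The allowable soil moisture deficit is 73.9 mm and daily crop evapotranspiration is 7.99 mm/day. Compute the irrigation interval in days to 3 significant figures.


Approach: apply the irrigation interval relation, interval = SMD / ETc.
interval = 73.9 / 7.99 = 9.25 days
Therefore the irrigation interval = 9.25 days.


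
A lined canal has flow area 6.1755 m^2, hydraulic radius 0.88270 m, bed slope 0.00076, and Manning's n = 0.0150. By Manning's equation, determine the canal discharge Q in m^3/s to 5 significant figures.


Approach: apply Manning's equation, Q = (1/n)*A*R^(2/3)*S^(1/2).
Q = (1/0.0150) * 6.1755 * 0.88270^(2/3) * 0.00076^(1/2) = 10.444 m^3/s
Therefore the canal discharge Q = 10.444 m^3/s.


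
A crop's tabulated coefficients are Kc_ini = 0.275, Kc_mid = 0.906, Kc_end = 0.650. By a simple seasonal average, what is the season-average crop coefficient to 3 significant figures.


Approach: apply a simple seasonal average, Kc_avg = (Kc_ini + Kc_mid + Kc_end)/3.
Kc_avg = (0.275 + 0.906 + 0.650)/3 = 0.610
Therefore the season-average crop coefficient = 0.610.


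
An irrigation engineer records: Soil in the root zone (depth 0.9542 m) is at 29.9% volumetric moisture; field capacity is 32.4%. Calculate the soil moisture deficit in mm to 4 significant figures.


Approach: apply the soil moisture deficit relation, SMD = (FC - theta)/100 * depth * 1000.
SMD = (32.4 - 29.9)/100 * 0.9542 * 1000 = 23.86 mm
Therefore the soil moisture deficit = 23.86 mm.


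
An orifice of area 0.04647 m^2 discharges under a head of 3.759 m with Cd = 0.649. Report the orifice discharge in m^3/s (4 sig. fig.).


Approach: apply the orifice equation, Q = Cd*A*sqrt(2*g*h).
Q = 0.649 * 0.04647 * sqrt(2*9.81*3.759) = 0.2590 m^3/s
Therefore the orifice discharge = 0.2590 m^3/s.


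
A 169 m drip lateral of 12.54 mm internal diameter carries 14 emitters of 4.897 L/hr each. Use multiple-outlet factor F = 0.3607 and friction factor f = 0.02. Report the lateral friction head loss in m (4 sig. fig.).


Approach: apply Darcy-Weisbach with the multiple-outlet F-factor, Q = n*q/(3600*1000) m^3/s; v = Q/A; hf = F*f*(L/D)*(v^2/(2g)).
Q = 14*4.897/(3600*1000) = 1.90439e-05 m^3/s
A = pi*(12.54e-3/2)^2 = 1.23505e-04 m^2, so v = Q/A = 0.154195 m/s
hf = 0.3607*0.02*(169/0.01254)*(0.154195^2/(2*9.81)) = 0.1178 m
Therefore the lateral friction head loss = 0.1178 m.


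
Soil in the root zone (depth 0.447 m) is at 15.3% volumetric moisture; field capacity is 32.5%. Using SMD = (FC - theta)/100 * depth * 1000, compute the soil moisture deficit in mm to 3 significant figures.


SMD = (32.5 - 15.3)/100 * 0.447 * 1000 = 76.9 mm
Therefore the soil moisture deficit = 76.9 mm.


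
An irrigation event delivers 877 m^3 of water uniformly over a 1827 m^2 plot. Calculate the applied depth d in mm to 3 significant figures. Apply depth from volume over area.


Approach: apply depth from volume over area, d = (V/A)*1000.
d = (877 / 1827) * 1000 = 480 mm
Therefore the applied depth d = 480 mm.


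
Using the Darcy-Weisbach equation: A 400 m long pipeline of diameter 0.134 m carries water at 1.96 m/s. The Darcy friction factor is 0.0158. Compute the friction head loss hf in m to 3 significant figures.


Approach: apply the Darcy-Weisbach equation, hf = f*(L/D)*(v^2/(2g)).
hf = 0.0158 * (400/0.134) * (1.96^2 / (2*9.81))
hf = 9.23 m
Therefore the friction head loss hf = 9.23 m.


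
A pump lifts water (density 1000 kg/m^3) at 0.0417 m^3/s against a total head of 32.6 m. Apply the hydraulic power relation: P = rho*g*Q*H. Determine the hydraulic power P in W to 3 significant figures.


P = 1000 * 9.81 * 0.0417 * 32.6 = 13300 W
Therefore the hydraulic power P = 13300 W.


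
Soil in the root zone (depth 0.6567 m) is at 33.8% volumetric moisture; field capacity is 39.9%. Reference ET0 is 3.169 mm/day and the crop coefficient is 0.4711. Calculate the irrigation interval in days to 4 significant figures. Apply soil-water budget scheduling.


Approach: apply soil-water budget scheduling, SMD = (FC-theta)/100*depth*1000; ETc = ET0*Kc; interval = SMD/ETc.
Step 1 — soil moisture deficit:
  SMD = (39.9 - 33.8)/100 * 0.6567 * 1000 = 40.0587 mm
Step 2 — daily crop ET (ETc = ET0*Kc):
  ETc = 3.169 * 0.4711 = 1.49292 mm/day
Step 3 — irrigation interval (SMD/ETc):
  interval = 40.0587 / 1.49292 = 26.83 days
Therefore the irrigation interval = 26.83 days.


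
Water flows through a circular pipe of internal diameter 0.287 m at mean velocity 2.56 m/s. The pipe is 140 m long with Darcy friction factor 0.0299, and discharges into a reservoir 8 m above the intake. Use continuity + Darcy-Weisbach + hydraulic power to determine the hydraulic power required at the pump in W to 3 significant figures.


Approach: apply continuity + Darcy-Weisbach + hydraulic power, Q = A*v; hf = f*(L/D)*(v^2/(2g)); H = static + hf; P = rho*g*Q*H.
Step 1 — flow rate (continuity, Q = A*v):
  A = pi*(0.287/2)^2 = 0.064692 m^2
  Q = 0.064692 * 2.56 = 0.16561 m^3/s
Step 2 — friction head loss (Darcy-Weisbach):
  hf = 0.0299 * (140/0.287) * (2.56^2 / (2*9.81))
  hf = 4.8719 m
Step 3 — total head: H = 8 + 4.8719 = 12.872 m
Step 4 — hydraulic power (P = rho*g*Q*H):
  P = 1000 * 9.81 * 0.16561 * 12.872 = 20900 W
Therefore the hydraulic power required at the pump = 20900 W.


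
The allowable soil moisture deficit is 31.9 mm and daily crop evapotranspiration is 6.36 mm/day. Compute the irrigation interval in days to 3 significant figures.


Approach: apply the irrigation interval relation, interval = SMD / ETc.
interval = 31.9 / 6.36 = 5.02 days
Therefore the irrigation interval = 5.02 days.


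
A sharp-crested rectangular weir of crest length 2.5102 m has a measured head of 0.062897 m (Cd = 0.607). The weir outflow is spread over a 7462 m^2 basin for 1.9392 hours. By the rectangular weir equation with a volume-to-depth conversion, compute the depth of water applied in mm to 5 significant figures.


Approach: apply the rectangular weir equation with a volume-to-depth conversion, Q = (2/3)*Cd*L*sqrt(2g)*H^1.5; d = Q*t/A * 1000.
Step 1 — weir discharge:
  Q = (2/3)*0.607*2.5102*sqrt(2*9.81)*0.062897^1.5 = 0.07097414 m^3/s
Step 2 — volume: V = 0.07097414 * 1.9392*3600 = 495.4790 m^3
Step 3 — depth: d = V/A * 1000 = 495.4790/7462 * 1000 = 66.400 mm
Therefore the depth of water applied = 66.400 mm.


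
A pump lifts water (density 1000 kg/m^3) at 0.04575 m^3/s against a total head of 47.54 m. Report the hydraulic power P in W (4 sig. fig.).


Approach: apply the hydraulic power relation, P = rho*g*Q*H.
P = 1000 * 9.81 * 0.04575 * 47.54 = 21340 W
Therefore the hydraulic power P = 21340 W.


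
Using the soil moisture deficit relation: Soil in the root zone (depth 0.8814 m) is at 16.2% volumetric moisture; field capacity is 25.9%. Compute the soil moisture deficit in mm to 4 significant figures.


Approach: apply the soil moisture deficit relation, SMD = (FC - theta)/100 * depth * 1000.
SMD = (25.9 - 16.2)/100 * 0.8814 * 1000 = 85.50 mm
Therefore the soil moisture deficit = 85.50 mm.


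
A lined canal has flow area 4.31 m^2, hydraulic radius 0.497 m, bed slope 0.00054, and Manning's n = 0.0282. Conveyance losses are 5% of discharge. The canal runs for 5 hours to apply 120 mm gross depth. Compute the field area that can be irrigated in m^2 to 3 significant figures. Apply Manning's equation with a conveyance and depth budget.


Approach: apply Manning's equation with a conveyance and depth budget, Q = (1/n)*A*R^(2/3)*S^(1/2); Q_field = Q*(1-loss); Area = Q_field*t/(d/1000).
Step 1 — canal discharge (Manning's equation):
  Q = (1/0.0282) * 4.31 * 0.497^(2/3) * 0.00054^(1/2) = 2.2284 m^3/s
Step 2 — delivered flow: Q_field = 2.2284*(1 - 5/100) = 2.1170 m^3/s
Step 3 — volume delivered: V = 2.1170 * 5*3600 = 38106 m^3
Step 4 — area served: A = V / (depth/1000) = 38106 / 0.12 = 318000 m^2
Therefore the field area that can be irrigated = 318000 m^2.


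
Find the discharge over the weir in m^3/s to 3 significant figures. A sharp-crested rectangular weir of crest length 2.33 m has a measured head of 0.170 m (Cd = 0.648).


Approach: apply the rectangular weir equation, Q = (2/3)*Cd*L*sqrt(2g)*H^1.5.
Q = (2/3)*0.648*2.33*sqrt(2*9.81)*0.170^1.5 = 0.313 m^3/s
Therefore the discharge over the weir = 0.313 m^3/s.


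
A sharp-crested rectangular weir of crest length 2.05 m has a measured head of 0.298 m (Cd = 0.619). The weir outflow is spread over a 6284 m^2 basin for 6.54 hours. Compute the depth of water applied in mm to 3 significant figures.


Approach: apply the rectangular weir equation with a volume-to-depth conversion, Q = (2/3)*Cd*L*sqrt(2g)*H^1.5; d = Q*t/A * 1000.
Step 1 — weir discharge:
  Q = (2/3)*0.619*2.05*sqrt(2*9.81)*0.298^1.5 = 0.60958 m^3/s
Step 2 — volume: V = 0.60958 * 6.54*3600 = 14352 m^3
Step 3 — depth: d = V/A * 1000 = 14352/6284 * 1000 = 2280 mm
Therefore the depth of water applied = 2280 mm.


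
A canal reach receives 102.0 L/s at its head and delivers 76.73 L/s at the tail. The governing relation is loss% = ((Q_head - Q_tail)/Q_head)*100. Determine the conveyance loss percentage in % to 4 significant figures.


loss = ((102.0 - 76.73)/102.0)*100 = 24.77 %
Therefore the conveyance loss percentage = 24.77 %.


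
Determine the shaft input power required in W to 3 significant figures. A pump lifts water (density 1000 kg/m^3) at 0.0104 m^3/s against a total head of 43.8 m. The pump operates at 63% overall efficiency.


Approach: apply hydraulic power then efficiency conversion, P = rho*g*Q*H; P_in = P/eta.
Step 1 — hydraulic power (P = rho*g*Q*H):
  P = 1000 * 9.81 * 0.0104 * 43.8 = 4468.7 W
Step 2 — input power: P_in = P/eta = 4468.7 / 0.63 = 7090 W
Therefore the shaft input power required = 7090 W.


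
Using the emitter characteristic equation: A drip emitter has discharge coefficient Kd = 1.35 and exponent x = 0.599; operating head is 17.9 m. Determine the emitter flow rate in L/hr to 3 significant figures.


Approach: apply the emitter characteristic equation, q = Kd * h^x.
q = 1.35 * 17.9^0.599 = 7.60 L/hr
Therefore the emitter flow rate = 7.60 L/hr.


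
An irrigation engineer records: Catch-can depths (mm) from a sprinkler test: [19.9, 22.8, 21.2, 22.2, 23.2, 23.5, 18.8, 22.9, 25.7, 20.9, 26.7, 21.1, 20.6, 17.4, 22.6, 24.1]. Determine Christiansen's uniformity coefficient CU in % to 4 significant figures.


Approach: apply Christiansen's uniformity coefficient, CU = (1 - mean_abs_deviation/mean)*100.
mean = 22.1000 mm
mean |d_i - mean| = 1.85000 mm
CU = (1 - 1.85000/22.1000)*100 = 91.63 %
Therefore Christiansen's uniformity coefficient CU = 91.63 %.


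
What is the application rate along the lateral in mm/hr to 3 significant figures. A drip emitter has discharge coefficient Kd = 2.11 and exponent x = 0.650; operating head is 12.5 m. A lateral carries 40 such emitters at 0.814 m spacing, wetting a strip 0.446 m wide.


Approach: apply the emitter equation with a lateral mass balance, q = Kd*h^x; Q = n*q; rate = Q/(n*spacing*width).
Step 1 — single emitter flow (q = Kd*h^x):
  q = 2.11 * 12.5^0.650 = 10.896 L/hr
Step 2 — total lateral flow: Q = 40 * 10.896 = 435.85 L/hr
Step 3 — wetted area: A = 40 * 0.814 * 0.446 = 14.522 m^2
Step 4 — application rate: Q/A = 435.85/14.522 = 30.0 mm/hr
Therefore the application rate along the lateral = 30.0 mm/hr.


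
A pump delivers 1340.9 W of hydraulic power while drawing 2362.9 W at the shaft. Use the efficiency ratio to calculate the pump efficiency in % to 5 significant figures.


Approach: apply the efficiency ratio, eta = (P_out/P_in)*100.
eta = (1340.9 / 2362.9) * 100 = 56.748 %
Therefore the pump efficiency = 56.748 %.


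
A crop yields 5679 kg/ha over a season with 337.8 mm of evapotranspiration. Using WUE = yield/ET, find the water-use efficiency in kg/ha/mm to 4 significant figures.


WUE = 5679 / 337.8 = 16.81 kg/ha/mm
Therefore the water-use efficiency = 16.81 kg/ha/mm.


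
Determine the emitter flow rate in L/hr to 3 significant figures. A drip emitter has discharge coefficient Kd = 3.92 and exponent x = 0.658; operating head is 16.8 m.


Approach: apply the emitter characteristic equation, q = Kd * h^x.
q = 3.92 * 16.8^0.658 = 25.1 L/hr
Therefore the emitter flow rate = 25.1 L/hr.


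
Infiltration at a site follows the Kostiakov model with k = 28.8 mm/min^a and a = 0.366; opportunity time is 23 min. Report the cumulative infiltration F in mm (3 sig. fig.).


Approach: apply the Kostiakov infiltration equation, F = k*t^a.
F = 28.8 * 23^0.366 = 90.7 mm
Therefore the cumulative infiltration F = 90.7 mm.


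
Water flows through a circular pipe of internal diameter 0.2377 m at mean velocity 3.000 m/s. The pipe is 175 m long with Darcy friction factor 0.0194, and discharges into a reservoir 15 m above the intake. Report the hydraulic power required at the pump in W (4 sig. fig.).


Approach: apply continuity + Darcy-Weisbach + hydraulic power, Q = A*v; hf = f*(L/D)*(v^2/(2g)); H = static + hf; P = rho*g*Q*H.
Step 1 — flow rate (continuity, Q = A*v):
  A = pi*(0.2377/2)^2 = 0.0443760 m^2
  Q = 0.0443760 * 3.000 = 0.133128 m^3/s
Step 2 — friction head loss (Darcy-Weisbach):
  hf = 0.0194 * (175/0.2377) * (3.000^2 / (2*9.81))
  hf = 6.55170 m
Step 3 — total head: H = 15 + 6.55170 = 21.5517 m
Step 4 — hydraulic power (P = rho*g*Q*H):
  P = 1000 * 9.81 * 0.133128 * 21.5517 = 28150 W
Therefore the hydraulic power required at the pump = 28150 W.


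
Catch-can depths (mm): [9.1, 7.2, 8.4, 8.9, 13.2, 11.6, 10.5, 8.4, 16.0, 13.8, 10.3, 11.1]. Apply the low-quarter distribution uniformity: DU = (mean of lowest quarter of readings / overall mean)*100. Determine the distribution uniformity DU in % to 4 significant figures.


sorted lowest 3 of 12: [7.2, 8.4, 8.4] -> mean = 8.00000 mm
overall mean = 10.7083 mm
DU = (8.00000/10.7083)*100 = 74.71 %
Therefore the distribution uniformity DU = 74.71 %.


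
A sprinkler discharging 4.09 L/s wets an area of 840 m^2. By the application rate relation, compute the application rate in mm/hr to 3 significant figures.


Approach: apply the application rate relation, rate = (Q/A)*3600.
rate = (4.09 / 840) * 3600 = 17.5 mm/hr
Therefore the application rate = 17.5 mm/hr.


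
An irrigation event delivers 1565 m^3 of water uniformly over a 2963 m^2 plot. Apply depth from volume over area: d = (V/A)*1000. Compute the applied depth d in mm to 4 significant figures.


d = (1565 / 2963) * 1000 = 528.2 mm
Therefore the applied depth d = 528.2 mm.


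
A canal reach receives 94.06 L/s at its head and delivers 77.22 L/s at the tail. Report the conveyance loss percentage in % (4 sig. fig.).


Approach: apply the conveyance loss ratio, loss% = ((Q_head - Q_tail)/Q_head)*100.
loss = ((94.06 - 77.22)/94.06)*100 = 17.90 %
Therefore the conveyance loss percentage = 17.90 %.


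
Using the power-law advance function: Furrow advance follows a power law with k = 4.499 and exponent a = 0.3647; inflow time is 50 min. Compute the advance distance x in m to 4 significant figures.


Approach: apply the power-law advance function, x = k*t^a.
x = 4.499 * 50^0.3647 = 18.74 m
Therefore the advance distance x = 18.74 m.


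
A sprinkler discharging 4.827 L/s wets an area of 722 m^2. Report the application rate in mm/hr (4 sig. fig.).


Approach: apply the application rate relation, rate = (Q/A)*3600.
rate = (4.827 / 722) * 3600 = 24.07 mm/hr
Therefore the application rate = 24.07 mm/hr.


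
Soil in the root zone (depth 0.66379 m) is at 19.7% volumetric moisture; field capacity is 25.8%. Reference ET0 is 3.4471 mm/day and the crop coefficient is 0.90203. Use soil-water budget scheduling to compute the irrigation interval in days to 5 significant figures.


Approach: apply soil-water budget scheduling, SMD = (FC-theta)/100*depth*1000; ETc = ET0*Kc; interval = SMD/ETc.
Step 1 — soil moisture deficit:
  SMD = (25.8 - 19.7)/100 * 0.66379 * 1000 = 40.49119 mm
Step 2 — daily crop ET (ETc = ET0*Kc):
  ETc = 3.4471 * 0.90203 = 3.109388 mm/day
Step 3 — irrigation interval (SMD/ETc):
  interval = 40.49119 / 3.109388 = 13.022 days
Therefore the irrigation interval = 13.022 days.


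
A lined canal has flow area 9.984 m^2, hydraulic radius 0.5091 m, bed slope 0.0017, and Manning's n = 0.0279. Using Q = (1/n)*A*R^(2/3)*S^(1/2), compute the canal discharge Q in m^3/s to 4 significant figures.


Q = (1/0.0279) * 9.984 * 0.5091^(2/3) * 0.0017^(1/2) = 9.407 m^3/s
Therefore the canal discharge Q = 9.407 m^3/s.


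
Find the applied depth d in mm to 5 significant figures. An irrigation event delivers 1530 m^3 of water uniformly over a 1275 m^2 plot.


Approach: apply depth from volume over area, d = (V/A)*1000.
d = (1530 / 1275) * 1000 = 1200.0 mm
Therefore the applied depth d = 1200.0 mm.


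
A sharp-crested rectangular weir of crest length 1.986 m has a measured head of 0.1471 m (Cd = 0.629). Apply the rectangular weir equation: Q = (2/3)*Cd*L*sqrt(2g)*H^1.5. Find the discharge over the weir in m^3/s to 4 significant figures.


Q = (2/3)*0.629*1.986*sqrt(2*9.81)*0.1471^1.5 = 0.2081 m^3/s
Therefore the discharge over the weir = 0.2081 m^3/s.


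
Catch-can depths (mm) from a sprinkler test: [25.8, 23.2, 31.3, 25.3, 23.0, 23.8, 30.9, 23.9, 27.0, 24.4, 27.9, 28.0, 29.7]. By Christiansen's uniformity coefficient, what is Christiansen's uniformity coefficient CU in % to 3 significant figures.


Approach: apply Christiansen's uniformity coefficient, CU = (1 - mean_abs_deviation/mean)*100.
mean = 26.477 mm
mean |d_i - mean| = 2.4521 mm
CU = (1 - 2.4521/26.477)*100 = 90.7 %
Therefore Christiansen's uniformity coefficient CU = 90.7 %.


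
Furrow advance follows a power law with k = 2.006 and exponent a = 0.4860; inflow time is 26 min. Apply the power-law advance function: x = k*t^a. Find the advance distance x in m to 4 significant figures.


x = 2.006 * 26^0.4860 = 9.773 m
Therefore the advance distance x = 9.773 m.


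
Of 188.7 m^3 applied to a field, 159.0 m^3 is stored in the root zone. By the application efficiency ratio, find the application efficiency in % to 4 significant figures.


Approach: apply the application efficiency ratio, Ea = (stored/applied)*100.
Ea = (159.0/188.7)*100 = 84.26 %
Therefore the application efficiency = 84.26 %.


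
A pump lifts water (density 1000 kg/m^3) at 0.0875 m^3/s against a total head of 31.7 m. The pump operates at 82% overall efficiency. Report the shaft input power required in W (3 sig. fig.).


Approach: apply hydraulic power then efficiency conversion, P = rho*g*Q*H; P_in = P/eta.
Step 1 — hydraulic power (P = rho*g*Q*H):
  P = 1000 * 9.81 * 0.0875 * 31.7 = 27210 W
Step 2 — input power: P_in = P/eta = 27210 / 0.82 = 33200 W
Therefore the shaft input power required = 33200 W.


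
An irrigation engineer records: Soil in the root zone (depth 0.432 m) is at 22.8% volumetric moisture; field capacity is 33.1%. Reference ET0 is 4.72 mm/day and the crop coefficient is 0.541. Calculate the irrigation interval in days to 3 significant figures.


Approach: apply soil-water budget scheduling, SMD = (FC-theta)/100*depth*1000; ETc = ET0*Kc; interval = SMD/ETc.
Step 1 — soil moisture deficit:
  SMD = (33.1 - 22.8)/100 * 0.432 * 1000 = 44.496 mm
Step 2 — daily crop ET (ETc = ET0*Kc):
  ETc = 4.72 * 0.541 = 2.5535 mm/day
Step 3 — irrigation interval (SMD/ETc):
  interval = 44.496 / 2.5535 = 17.4 days
Therefore the irrigation interval = 17.4 days.


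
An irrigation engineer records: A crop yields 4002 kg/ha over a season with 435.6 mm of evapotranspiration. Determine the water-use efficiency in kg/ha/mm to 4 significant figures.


Approach: apply the water-use efficiency ratio, WUE = yield/ET.
WUE = 4002 / 435.6 = 9.187 kg/ha/mm
Therefore the water-use efficiency = 9.187 kg/ha/mm.


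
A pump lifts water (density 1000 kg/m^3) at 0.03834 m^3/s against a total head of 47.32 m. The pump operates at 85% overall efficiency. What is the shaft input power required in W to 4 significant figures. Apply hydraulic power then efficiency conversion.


Approach: apply hydraulic power then efficiency conversion, P = rho*g*Q*H; P_in = P/eta.
Step 1 — hydraulic power (P = rho*g*Q*H):
  P = 1000 * 9.81 * 0.03834 * 47.32 = 17797.8 W
Step 2 — input power: P_in = P/eta = 17797.8 / 0.85 = 20940 W
Therefore the shaft input power required = 20940 W.


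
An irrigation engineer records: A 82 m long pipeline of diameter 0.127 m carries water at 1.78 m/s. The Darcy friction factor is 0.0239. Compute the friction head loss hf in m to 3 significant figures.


Approach: apply the Darcy-Weisbach equation, hf = f*(L/D)*(v^2/(2g)).
hf = 0.0239 * (82/0.127) * (1.78^2 / (2*9.81))
hf = 2.49 m
Therefore the friction head loss hf = 2.49 m.


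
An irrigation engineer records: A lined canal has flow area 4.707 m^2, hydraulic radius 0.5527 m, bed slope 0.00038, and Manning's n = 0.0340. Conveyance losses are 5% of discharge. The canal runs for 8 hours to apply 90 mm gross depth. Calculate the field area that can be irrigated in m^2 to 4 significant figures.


Approach: apply Manning's equation with a conveyance and depth budget, Q = (1/n)*A*R^(2/3)*S^(1/2); Q_field = Q*(1-loss); Area = Q_field*t/(d/1000).
Step 1 — canal discharge (Manning's equation):
  Q = (1/0.0340) * 4.707 * 0.5527^(2/3) * 0.00038^(1/2) = 1.81754 m^3/s
Step 2 — delivered flow: Q_field = 1.81754*(1 - 5/100) = 1.72666 m^3/s
Step 3 — volume delivered: V = 1.72666 * 8*3600 = 49727.8 m^3
Step 4 — area served: A = V / (depth/1000) = 49727.8 / 0.09 = 552500 m^2
Therefore the field area that can be irrigated = 552500 m^2.


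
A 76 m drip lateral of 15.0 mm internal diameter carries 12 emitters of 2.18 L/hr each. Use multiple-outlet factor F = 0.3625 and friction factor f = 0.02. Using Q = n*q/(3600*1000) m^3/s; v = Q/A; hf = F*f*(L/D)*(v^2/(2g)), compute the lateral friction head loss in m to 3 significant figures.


Q = 12*2.18/(3600*1000) = 7.2667e-06 m^3/s
A = pi*(15.0e-3/2)^2 = 1.7671e-04 m^2, so v = Q/A = 0.041121 m/s
hf = 0.3625*0.02*(76/0.0150)*(0.041121^2/(2*9.81)) = 0.00317 m
Therefore the lateral friction head loss = 0.00317 m.


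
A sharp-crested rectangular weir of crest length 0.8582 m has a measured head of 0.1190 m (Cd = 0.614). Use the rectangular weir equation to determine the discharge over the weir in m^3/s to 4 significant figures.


Approach: apply the rectangular weir equation, Q = (2/3)*Cd*L*sqrt(2g)*H^1.5.
Q = (2/3)*0.614*0.8582*sqrt(2*9.81)*0.1190^1.5 = 0.06388 m^3/s
Therefore the discharge over the weir = 0.06388 m^3/s.


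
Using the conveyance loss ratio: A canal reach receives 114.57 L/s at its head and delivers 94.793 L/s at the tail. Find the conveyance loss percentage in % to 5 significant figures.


Approach: apply the conveyance loss ratio, loss% = ((Q_head - Q_tail)/Q_head)*100.
loss = ((114.57 - 94.793)/114.57)*100 = 17.262 %
Therefore the conveyance loss percentage = 17.262 %.


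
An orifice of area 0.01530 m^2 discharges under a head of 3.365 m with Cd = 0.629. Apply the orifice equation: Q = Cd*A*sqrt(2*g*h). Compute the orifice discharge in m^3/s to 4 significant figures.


Q = 0.629 * 0.01530 * sqrt(2*9.81*3.365) = 0.07820 m^3/s
Therefore the orifice discharge = 0.07820 m^3/s.


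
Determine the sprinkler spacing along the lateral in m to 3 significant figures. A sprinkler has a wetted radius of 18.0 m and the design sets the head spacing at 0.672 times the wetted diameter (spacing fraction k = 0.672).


Approach: apply the sprinkler spacing rule (spacing as a fraction of wetted diameter), S = k*(2*R).
S = 0.672 * (2 * 18.0) = 24.2 m
Therefore the sprinkler spacing along the lateral = 24.2 m.


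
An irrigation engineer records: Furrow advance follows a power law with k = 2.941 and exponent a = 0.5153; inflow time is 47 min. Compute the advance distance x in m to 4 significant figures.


Approach: apply the power-law advance function, x = k*t^a.
x = 2.941 * 47^0.5153 = 21.39 m
Therefore the advance distance x = 21.39 m.


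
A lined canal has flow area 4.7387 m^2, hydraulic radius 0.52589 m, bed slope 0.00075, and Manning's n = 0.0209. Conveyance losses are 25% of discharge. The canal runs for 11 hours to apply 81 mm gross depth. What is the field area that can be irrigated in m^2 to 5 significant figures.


Approach: apply Manning's equation with a conveyance and depth budget, Q = (1/n)*A*R^(2/3)*S^(1/2); Q_field = Q*(1-loss); Area = Q_field*t/(d/1000).
Step 1 — canal discharge (Manning's equation):
  Q = (1/0.0209) * 4.7387 * 0.52589^(2/3) * 0.00075^(1/2) = 4.045512 m^3/s
Step 2 — delivered flow: Q_field = 4.045512*(1 - 25/100) = 3.034134 m^3/s
Step 3 — volume delivered: V = 3.034134 * 11*3600 = 120151.7 m^3
Step 4 — area served: A = V / (depth/1000) = 120151.7 / 0.081 = 1483400 m^2
Therefore the field area that can be irrigated = 1483400 m^2.


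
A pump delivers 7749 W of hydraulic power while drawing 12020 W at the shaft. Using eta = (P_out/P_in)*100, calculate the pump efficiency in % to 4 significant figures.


eta = (7749 / 12020) * 100 = 64.47 %
Therefore the pump efficiency = 64.47 %.


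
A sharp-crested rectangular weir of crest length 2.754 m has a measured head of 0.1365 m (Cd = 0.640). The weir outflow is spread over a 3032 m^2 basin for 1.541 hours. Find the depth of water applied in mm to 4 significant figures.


Approach: apply the rectangular weir equation with a volume-to-depth conversion, Q = (2/3)*Cd*L*sqrt(2g)*H^1.5; d = Q*t/A * 1000.
Step 1 — weir discharge:
  Q = (2/3)*0.640*2.754*sqrt(2*9.81)*0.1365^1.5 = 0.262483 m^3/s
Step 2 — volume: V = 0.262483 * 1.541*3600 = 1456.15 m^3
Step 3 — depth: d = V/A * 1000 = 1456.15/3032 * 1000 = 480.3 mm
Therefore the depth of water applied = 480.3 mm.


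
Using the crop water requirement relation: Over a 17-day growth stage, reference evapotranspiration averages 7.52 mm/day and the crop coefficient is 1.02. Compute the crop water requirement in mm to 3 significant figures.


Approach: apply the crop water requirement relation, CWR = ET0 * Kc * days.
CWR = 7.52 * 1.02 * 17 = 130 mm
Therefore the crop water requirement = 130 mm.


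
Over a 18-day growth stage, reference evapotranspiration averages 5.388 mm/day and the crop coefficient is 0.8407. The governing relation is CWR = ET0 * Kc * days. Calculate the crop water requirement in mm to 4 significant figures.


CWR = 5.388 * 0.8407 * 18 = 81.53 mm
Therefore the crop water requirement = 81.53 mm.


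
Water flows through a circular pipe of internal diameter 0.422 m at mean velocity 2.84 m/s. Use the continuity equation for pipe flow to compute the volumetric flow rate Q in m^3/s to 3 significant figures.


Approach: apply the continuity equation for pipe flow, Q = A * v with A = pi*(D/2)^2.
A = pi*(0.422/2)^2 = 0.13987 m^2
Q = 0.13987 * 2.84 = 0.397 m^3/s
Therefore the volumetric flow rate Q = 0.397 m^3/s.


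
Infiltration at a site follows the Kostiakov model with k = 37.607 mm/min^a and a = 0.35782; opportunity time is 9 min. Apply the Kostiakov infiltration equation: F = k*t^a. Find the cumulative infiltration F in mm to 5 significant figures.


F = 37.607 * 9^0.35782 = 82.550 mm
Therefore the cumulative infiltration F = 82.550 mm.


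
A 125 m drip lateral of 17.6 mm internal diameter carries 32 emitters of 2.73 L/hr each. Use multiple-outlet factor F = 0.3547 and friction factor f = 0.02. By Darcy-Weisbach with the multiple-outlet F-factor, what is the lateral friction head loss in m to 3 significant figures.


Approach: apply Darcy-Weisbach with the multiple-outlet F-factor, Q = n*q/(3600*1000) m^3/s; v = Q/A; hf = F*f*(L/D)*(v^2/(2g)).
Q = 32*2.73/(3600*1000) = 2.4267e-05 m^3/s
A = pi*(17.6e-3/2)^2 = 2.4328e-04 m^2, so v = Q/A = 0.099746 m/s
hf = 0.3547*0.02*(125/0.0176)*(0.099746^2/(2*9.81)) = 0.0255 m
Therefore the lateral friction head loss = 0.0255 m.


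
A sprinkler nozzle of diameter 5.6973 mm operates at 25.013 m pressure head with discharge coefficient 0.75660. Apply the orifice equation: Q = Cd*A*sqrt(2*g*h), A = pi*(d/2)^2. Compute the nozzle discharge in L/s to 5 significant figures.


A = pi*(5.6973e-3/2)^2 = 2.549342e-05 m^2
Q = 0.75660 * 2.549342e-05 * sqrt(2*9.81*25.013) * 1000 = 0.42729 L/s
Therefore the nozzle discharge = 0.42729 L/s.


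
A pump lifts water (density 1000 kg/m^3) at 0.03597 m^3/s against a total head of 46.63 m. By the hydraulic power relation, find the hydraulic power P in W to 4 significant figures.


Approach: apply the hydraulic power relation, P = rho*g*Q*H.
P = 1000 * 9.81 * 0.03597 * 46.63 = 16450 W
Therefore the hydraulic power P = 16450 W.


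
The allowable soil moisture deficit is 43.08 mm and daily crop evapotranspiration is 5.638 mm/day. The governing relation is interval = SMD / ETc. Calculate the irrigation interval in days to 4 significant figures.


interval = 43.08 / 5.638 = 7.641 days
Therefore the irrigation interval = 7.641 days.


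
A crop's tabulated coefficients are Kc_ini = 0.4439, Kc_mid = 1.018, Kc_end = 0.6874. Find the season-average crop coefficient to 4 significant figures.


Approach: apply a simple seasonal average, Kc_avg = (Kc_ini + Kc_mid + Kc_end)/3.
Kc_avg = (0.4439 + 1.018 + 0.6874)/3 = 0.7164
Therefore the season-average crop coefficient = 0.7164.


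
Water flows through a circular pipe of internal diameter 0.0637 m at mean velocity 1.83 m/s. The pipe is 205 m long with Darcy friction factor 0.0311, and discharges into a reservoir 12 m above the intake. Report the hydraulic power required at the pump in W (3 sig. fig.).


Approach: apply continuity + Darcy-Weisbach + hydraulic power, Q = A*v; hf = f*(L/D)*(v^2/(2g)); H = static + hf; P = rho*g*Q*H.
Step 1 — flow rate (continuity, Q = A*v):
  A = pi*(0.0637/2)^2 = 0.0031869 m^2
  Q = 0.0031869 * 1.83 = 0.0058320 m^3/s
Step 2 — friction head loss (Darcy-Weisbach):
  hf = 0.0311 * (205/0.0637) * (1.83^2 / (2*9.81))
  hf = 17.084 m
Step 3 — total head: H = 12 + 17.084 = 29.084 m
Step 4 — hydraulic power (P = rho*g*Q*H):
  P = 1000 * 9.81 * 0.0058320 * 29.084 = 1660 W
Therefore the hydraulic power required at the pump = 1660 W.
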